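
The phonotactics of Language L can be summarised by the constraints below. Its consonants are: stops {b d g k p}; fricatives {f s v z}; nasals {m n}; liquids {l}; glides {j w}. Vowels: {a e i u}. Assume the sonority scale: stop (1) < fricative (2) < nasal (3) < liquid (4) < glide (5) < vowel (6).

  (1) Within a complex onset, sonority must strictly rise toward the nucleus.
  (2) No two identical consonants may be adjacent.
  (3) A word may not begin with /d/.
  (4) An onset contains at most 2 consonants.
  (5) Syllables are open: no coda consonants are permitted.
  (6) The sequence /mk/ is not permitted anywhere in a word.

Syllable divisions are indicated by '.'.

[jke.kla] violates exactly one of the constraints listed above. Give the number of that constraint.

[jke.kla]: syllable 1 onset /jk/: /j/ (glide, 5) → /k/ (stop, 1) does not rise.
This is a violation of constraint 1: "Within a complex onset, sonority must strictly rise toward the nucleus."
The remaining constraints (2, 3, 4, 5, 6) are satisfied.

1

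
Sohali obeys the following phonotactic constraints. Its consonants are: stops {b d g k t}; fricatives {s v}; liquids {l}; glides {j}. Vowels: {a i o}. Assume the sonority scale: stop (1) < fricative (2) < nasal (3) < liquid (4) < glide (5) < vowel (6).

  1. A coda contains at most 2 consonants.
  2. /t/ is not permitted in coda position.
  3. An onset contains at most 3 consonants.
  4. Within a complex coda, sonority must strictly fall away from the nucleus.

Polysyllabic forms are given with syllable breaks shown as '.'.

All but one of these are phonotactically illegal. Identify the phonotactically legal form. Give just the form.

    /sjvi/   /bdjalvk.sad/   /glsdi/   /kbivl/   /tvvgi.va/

/sjvi/ — σ1 onset /sjv/ (3C), coda /∅/ ok → phonotactically legal
/bdjalvk.sad/ — violates constraint 1: syllable 1 coda /lvk/ has 3 consonants (> 2) → phonotactically illegal
/glsdi/ — violates constraint 3: syllable 1 onset /glsd/ has 4 consonants (> 3) → phonotactically illegal
/kbivl/ — violates constraint 4: syllable 1 coda /vl/: /v/ (fricative, 2) → /l/ (liquid, 4) does not fall → phonotactically illegal
/tvvgi.va/ — violates constraint 3: syllable 1 onset /tvvg/ has 4 consonants (> 3) → phonotactically illegal

/sjvi/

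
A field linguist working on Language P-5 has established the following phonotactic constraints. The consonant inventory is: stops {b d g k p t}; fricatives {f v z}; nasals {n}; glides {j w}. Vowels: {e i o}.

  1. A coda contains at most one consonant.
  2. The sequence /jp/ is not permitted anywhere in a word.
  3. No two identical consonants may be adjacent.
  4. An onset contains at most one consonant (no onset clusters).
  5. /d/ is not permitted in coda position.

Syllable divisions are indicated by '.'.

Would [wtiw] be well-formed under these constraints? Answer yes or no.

no

[wtiw] — violates constraint 4: syllable 1 onset /wt/ has 2 consonants (> 1) → ill-formed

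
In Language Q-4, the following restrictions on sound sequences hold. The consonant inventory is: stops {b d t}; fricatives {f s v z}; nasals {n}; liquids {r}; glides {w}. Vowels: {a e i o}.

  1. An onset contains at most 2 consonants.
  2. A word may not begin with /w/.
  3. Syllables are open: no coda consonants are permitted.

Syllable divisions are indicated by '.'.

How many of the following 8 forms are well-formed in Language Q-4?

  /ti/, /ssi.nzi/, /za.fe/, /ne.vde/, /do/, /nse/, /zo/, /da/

/ti/ — σ1 onset /t/, coda /∅/ ok → well-formed
/ssi.nzi/ — σ1 onset /ss/ (2C), coda /∅/ ok; σ2 onset /nz/ (2C), coda /∅/ ok → well-formed
/za.fe/ — σ1 onset /z/, coda /∅/ ok; σ2 onset /f/, coda /∅/ ok → well-formed
/ne.vde/ — σ1 onset /n/, coda /∅/ ok; σ2 onset /vd/ (2C), coda /∅/ ok → well-formed
/do/ — σ1 onset /d/, coda /∅/ ok → well-formed
/nse/ — σ1 onset /ns/ (2C), coda /∅/ ok → well-formed
/zo/ — σ1 onset /z/, coda /∅/ ok → well-formed
/da/ — σ1 onset /d/, coda /∅/ ok → well-formed
Well-formed: /ti/, /ssi.nzi/, /za.fe/, /ne.vde/, /do/, /nse/, /zo/, /da/ → 8.

8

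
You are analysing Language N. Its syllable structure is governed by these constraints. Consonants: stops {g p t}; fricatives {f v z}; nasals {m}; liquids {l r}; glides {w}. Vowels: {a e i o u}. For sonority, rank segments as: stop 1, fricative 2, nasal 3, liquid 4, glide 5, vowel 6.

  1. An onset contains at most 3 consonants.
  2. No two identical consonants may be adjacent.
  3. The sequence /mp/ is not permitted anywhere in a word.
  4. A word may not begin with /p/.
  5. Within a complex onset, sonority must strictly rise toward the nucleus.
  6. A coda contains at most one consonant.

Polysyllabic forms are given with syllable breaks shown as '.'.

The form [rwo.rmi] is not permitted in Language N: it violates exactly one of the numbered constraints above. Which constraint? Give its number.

5

[rwo.rmi]: syllable 2 onset /rm/: /r/ (liquid, 4) → /m/ (nasal, 3) does not rise.
This is a violation of constraint 5: "Within a complex onset, sonority must strictly rise toward the nucleus."
The remaining constraints (1, 2, 3, 4, 6) are satisfied.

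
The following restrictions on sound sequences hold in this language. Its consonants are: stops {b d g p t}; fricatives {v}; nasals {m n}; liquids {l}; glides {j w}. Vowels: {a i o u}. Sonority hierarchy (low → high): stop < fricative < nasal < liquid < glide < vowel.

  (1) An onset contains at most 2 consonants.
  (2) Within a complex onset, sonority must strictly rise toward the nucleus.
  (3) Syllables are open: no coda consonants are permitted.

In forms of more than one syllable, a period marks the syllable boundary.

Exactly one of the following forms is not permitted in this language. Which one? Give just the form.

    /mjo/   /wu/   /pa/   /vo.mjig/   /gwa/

/vo.mjig/

/mjo/ — σ1 onset /mj/ (3→5 rises), coda /∅/ ok → permitted
/wu/ — σ1 onset /w/, coda /∅/ ok → permitted
/pa/ — σ1 onset /p/, coda /∅/ ok → permitted
/vo.mjig/ — violates constraint 3: syllable 2 coda /g/ has 1 consonant (> 0) → not permitted
/gwa/ — σ1 onset /gw/ (1→5 rises), coda /∅/ ok → permitted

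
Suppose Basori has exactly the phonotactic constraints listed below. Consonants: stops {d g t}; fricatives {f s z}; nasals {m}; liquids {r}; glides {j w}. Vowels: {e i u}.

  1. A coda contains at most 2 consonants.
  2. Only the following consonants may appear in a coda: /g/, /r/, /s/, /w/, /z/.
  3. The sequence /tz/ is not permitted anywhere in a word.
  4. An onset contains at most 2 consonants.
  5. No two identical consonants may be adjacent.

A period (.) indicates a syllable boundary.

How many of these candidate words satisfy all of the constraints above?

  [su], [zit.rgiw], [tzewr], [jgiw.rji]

2

[su] — σ1 onset /s/, coda /∅/ ok → licit
[zit.rgiw] — violates constraint 2: syllable 1 coda contains /t/, which is not a licensed coda consonant → illicit
[tzewr] — violates constraint 3: contains banned sequence /tz/ → illicit
[jgiw.rji] — σ1 onset /jg/ (2C), coda /w/ ok; σ2 onset /rj/ (2C), coda /∅/ ok → licit
Licit: [su], [jgiw.rji] → 2.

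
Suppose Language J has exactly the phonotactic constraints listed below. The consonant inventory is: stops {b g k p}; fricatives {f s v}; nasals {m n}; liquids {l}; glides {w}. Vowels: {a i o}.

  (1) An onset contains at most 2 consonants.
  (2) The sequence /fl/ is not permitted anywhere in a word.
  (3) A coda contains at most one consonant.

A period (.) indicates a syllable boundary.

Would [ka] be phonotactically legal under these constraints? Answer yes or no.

[ka] — σ1 onset /k/, coda /∅/ ok → phonotactically legal

yes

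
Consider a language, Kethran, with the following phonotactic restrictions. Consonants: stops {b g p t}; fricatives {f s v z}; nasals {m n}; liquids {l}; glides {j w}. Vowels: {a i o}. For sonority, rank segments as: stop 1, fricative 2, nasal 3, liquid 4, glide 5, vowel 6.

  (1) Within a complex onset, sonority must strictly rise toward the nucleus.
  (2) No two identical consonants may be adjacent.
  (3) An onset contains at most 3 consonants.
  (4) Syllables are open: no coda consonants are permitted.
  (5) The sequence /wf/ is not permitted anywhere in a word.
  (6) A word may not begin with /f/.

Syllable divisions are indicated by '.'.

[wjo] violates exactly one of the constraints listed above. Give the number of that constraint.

[wjo]: syllable 1 onset /wj/: /w/ (glide, 5) → /j/ (glide, 5) does not rise.
This is a violation of constraint 1: "Within a complex onset, sonority must strictly rise toward the nucleus."
The remaining constraints (2, 3, 4, 5, 6) are satisfied.

1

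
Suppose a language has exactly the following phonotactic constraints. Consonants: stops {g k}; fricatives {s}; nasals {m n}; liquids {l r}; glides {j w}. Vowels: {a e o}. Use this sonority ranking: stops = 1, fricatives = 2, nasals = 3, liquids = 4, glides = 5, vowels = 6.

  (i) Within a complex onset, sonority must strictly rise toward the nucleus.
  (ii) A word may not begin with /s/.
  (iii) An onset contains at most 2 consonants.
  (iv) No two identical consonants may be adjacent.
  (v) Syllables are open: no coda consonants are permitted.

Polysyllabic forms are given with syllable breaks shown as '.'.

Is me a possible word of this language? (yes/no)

yes

me — σ1 onset /m/, coda /∅/ ok → well-formed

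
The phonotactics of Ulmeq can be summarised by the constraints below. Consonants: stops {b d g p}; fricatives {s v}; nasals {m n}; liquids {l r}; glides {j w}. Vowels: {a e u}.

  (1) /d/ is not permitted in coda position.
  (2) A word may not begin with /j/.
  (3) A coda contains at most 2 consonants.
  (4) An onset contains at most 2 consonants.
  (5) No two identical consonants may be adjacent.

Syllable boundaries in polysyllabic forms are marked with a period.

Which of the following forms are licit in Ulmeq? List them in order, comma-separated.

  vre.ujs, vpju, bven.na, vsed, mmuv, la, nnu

vre.ujs — σ1 onset /vr/ (2C), coda /∅/ ok; σ2 onset /∅/, coda /js/ (2C) ok → licit
vpju — violates constraint 4: syllable 1 onset /vpj/ has 3 consonants (> 2) → illicit
bven.na — violates constraint 5: adjacent identical consonants /nn/ → illicit
vsed — violates constraint 1: syllable 1 coda contains /d/ → illicit
mmuv — violates constraint 5: adjacent identical consonants /mm/ → illicit
la — σ1 onset /l/, coda /∅/ ok → licit
nnu — violates constraint 5: adjacent identical consonants /nn/ → illicit

vre.ujs, la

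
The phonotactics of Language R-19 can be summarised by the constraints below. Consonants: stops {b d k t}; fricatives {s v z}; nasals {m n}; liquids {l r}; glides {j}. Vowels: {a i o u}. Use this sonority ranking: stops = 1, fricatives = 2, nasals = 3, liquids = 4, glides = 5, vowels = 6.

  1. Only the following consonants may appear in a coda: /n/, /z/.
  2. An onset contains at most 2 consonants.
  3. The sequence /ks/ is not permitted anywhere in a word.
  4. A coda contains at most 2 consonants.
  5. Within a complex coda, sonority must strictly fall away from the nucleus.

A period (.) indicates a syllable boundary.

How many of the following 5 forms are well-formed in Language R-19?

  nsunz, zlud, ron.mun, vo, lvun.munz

4

nsunz — σ1 onset /ns/ (2C), coda /nz/ (3→2 falls) ok → well-formed
zlud — violates constraint 1: syllable 1 coda contains /d/, which is not a licensed coda consonant → ill-formed
ron.mun — σ1 onset /r/, coda /n/ ok; σ2 onset /m/, coda /n/ ok → well-formed
vo — σ1 onset /v/, coda /∅/ ok → well-formed
lvun.munz — σ1 onset /lv/ (2C), coda /n/ ok; σ2 onset /m/, coda /nz/ (3→2 falls) ok → well-formed
Well-formed: nsunz, ron.mun, vo, lvun.munz → 4.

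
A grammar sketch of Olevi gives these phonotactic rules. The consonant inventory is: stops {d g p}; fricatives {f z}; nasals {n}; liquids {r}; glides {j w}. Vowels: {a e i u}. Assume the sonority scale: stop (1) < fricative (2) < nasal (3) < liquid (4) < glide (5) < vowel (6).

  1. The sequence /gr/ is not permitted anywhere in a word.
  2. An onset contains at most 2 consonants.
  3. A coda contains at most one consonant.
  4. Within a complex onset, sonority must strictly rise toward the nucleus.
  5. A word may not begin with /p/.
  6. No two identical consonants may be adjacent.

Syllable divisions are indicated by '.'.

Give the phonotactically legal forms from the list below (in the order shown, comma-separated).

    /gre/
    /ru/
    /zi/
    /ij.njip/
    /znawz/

/ru/, /zi/, /ij.njip/

/gre/ — violates constraint 1: contains banned sequence /gr/ → phonotactically illegal
/ru/ — σ1 onset /r/, coda /∅/ ok → phonotactically legal
/zi/ — σ1 onset /z/, coda /∅/ ok → phonotactically legal
/ij.njip/ — σ1 onset /∅/, coda /j/ ok; σ2 onset /nj/ (3→5 rises), coda /p/ ok → phonotactically legal
/znawz/ — violates constraint 3: syllable 1 coda /wz/ has 2 consonants (> 1) → phonotactically illegal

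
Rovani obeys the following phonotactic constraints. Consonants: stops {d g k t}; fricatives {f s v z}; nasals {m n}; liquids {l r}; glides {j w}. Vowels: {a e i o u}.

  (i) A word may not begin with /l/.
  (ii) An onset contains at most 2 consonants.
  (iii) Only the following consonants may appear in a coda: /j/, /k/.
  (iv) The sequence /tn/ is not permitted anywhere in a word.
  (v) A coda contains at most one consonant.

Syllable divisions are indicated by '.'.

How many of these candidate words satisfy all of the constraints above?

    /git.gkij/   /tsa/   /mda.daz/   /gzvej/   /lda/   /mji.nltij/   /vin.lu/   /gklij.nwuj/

1

/git.gkij/ — violates constraint (iii): syllable 1 coda contains /t/, which is not a licensed coda consonant → illicit
/tsa/ — σ1 onset /ts/ (2C), coda /∅/ ok → licit
/mda.daz/ — violates constraint (iii): syllable 2 coda contains /z/, which is not a licensed coda consonant → illicit
/gzvej/ — violates constraint (ii): syllable 1 onset /gzv/ has 3 consonants (> 2) → illicit
/lda/ — violates constraint (i): word begins with /l/ → illicit
/mji.nltij/ — violates constraint (ii): syllable 2 onset /nlt/ has 3 consonants (> 2) → illicit
/vin.lu/ — violates constraint (iii): syllable 1 coda contains /n/, which is not a licensed coda consonant → illicit
/gklij.nwuj/ — violates constraint (ii): syllable 1 onset /gkl/ has 3 consonants (> 2) → illicit
Licit: /tsa/ → 1.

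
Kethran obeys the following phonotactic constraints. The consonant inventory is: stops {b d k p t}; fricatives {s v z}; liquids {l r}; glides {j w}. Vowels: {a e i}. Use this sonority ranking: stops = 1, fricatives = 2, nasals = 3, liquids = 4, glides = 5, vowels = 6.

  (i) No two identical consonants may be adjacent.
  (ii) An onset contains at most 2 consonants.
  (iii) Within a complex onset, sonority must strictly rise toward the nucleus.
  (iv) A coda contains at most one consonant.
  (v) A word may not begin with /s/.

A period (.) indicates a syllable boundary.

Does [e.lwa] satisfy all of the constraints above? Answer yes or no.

yes

[e.lwa] — σ1 onset /∅/, coda /∅/ ok; σ2 onset /lw/ (4→5 rises), coda /∅/ ok → licit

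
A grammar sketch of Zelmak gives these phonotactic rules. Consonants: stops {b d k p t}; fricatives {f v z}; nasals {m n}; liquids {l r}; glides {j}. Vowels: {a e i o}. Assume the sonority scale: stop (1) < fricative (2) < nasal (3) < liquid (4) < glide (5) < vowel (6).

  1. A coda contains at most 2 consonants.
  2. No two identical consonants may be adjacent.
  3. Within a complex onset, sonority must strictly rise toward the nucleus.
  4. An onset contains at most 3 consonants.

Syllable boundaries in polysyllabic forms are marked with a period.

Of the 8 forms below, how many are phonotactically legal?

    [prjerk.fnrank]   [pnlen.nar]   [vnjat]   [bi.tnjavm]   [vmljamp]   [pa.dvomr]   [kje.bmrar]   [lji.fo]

[prjerk.fnrank] — σ1 onset /prj/ (1→4→5 rises), coda /rk/ (2C) ok; σ2 onset /fnr/ (2→3→4 rises), coda /nk/ (2C) ok → phonotactically legal
[pnlen.nar] — violates constraint 2: adjacent identical consonants /nn/ → phonotactically illegal
[vnjat] — σ1 onset /vnj/ (2→3→5 rises), coda /t/ ok → phonotactically legal
[bi.tnjavm] — σ1 onset /b/, coda /∅/ ok; σ2 onset /tnj/ (1→3→5 rises), coda /vm/ (2C) ok → phonotactically legal
[vmljamp] — violates constraint 4: syllable 1 onset /vmlj/ has 4 consonants (> 3) → phonotactically illegal
[pa.dvomr] — σ1 onset /p/, coda /∅/ ok; σ2 onset /dv/ (1→2 rises), coda /mr/ (2C) ok → phonotactically legal
[kje.bmrar] — σ1 onset /kj/ (1→5 rises), coda /∅/ ok; σ2 onset /bmr/ (1→3→4 rises), coda /r/ ok → phonotactically legal
[lji.fo] — σ1 onset /lj/ (4→5 rises), coda /∅/ ok; σ2 onset /f/, coda /∅/ ok → phonotactically legal
Phonotactically legal: [prjerk.fnrank], [vnjat], [bi.tnjavm], [pa.dvomr], [kje.bmrar], [lji.fo] → 6.

6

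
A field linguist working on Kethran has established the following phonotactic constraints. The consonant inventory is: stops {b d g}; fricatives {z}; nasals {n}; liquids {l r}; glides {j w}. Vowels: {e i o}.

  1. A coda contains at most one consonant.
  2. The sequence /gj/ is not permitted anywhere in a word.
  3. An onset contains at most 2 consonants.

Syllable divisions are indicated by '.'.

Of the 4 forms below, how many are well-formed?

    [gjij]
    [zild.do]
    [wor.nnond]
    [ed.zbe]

[gjij] — violates constraint 2: contains banned sequence /gj/ → ill-formed
[zild.do] — violates constraint 1: syllable 1 coda /ld/ has 2 consonants (> 1) → ill-formed
[wor.nnond] — violates constraint 1: syllable 2 coda /nd/ has 2 consonants (> 1) → ill-formed
[ed.zbe] — σ1 onset /∅/, coda /d/ ok; σ2 onset /zb/ (2C), coda /∅/ ok → well-formed
Well-formed: [ed.zbe] → 1.

1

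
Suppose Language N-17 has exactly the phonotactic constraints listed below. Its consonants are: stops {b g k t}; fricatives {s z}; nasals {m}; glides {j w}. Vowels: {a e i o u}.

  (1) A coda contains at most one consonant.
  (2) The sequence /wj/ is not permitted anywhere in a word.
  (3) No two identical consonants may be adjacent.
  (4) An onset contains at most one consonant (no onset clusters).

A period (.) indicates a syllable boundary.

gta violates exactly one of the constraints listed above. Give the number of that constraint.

4

gta: syllable 1 onset /gt/ has 2 consonants (> 1).
This is a violation of constraint 4: "An onset contains at most one consonant (no onset clusters)."
The remaining constraints (1, 2, 3) are satisfied.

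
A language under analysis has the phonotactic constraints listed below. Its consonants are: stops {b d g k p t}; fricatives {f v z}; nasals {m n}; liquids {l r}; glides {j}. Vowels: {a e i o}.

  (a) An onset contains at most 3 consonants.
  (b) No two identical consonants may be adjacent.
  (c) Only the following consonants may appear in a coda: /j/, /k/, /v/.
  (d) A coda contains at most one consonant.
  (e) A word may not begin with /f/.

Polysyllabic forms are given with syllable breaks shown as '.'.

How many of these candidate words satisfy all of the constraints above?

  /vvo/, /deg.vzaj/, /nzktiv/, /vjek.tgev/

1

/vvo/ — violates constraint (b): adjacent identical consonants /vv/ → not permitted
/deg.vzaj/ — violates constraint (c): syllable 1 coda contains /g/, which is not a licensed coda consonant → not permitted
/nzktiv/ — violates constraint (a): syllable 1 onset /nzkt/ has 4 consonants (> 3) → not permitted
/vjek.tgev/ — σ1 onset /vj/ (2C), coda /k/ ok; σ2 onset /tg/ (2C), coda /v/ ok → permitted
Permitted: /vjek.tgev/ → 1.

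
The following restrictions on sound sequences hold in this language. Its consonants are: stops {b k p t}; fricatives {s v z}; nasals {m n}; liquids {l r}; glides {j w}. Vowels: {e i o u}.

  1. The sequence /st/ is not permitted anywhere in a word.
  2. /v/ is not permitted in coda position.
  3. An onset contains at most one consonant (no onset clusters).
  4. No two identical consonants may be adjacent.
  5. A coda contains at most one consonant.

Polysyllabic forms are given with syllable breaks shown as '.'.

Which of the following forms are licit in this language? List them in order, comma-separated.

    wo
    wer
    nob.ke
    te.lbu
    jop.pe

wo — σ1 onset /w/, coda /∅/ ok → licit
wer — σ1 onset /w/, coda /r/ ok → licit
nob.ke — σ1 onset /n/, coda /b/ ok; σ2 onset /k/, coda /∅/ ok → licit
te.lbu — violates constraint 3: syllable 2 onset /lb/ has 2 consonants (> 1) → illicit
jop.pe — violates constraint 4: adjacent identical consonants /pp/ → illicit

wo, wer, nob.ke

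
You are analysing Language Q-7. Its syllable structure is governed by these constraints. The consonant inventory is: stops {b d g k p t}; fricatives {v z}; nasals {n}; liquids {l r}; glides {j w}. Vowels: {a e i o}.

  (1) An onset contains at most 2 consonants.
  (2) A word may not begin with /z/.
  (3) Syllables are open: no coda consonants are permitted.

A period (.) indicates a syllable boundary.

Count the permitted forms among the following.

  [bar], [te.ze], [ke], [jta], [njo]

4

[bar] — violates constraint 3: syllable 1 coda /r/ has 1 consonant (> 0) → not permitted
[te.ze] — σ1 onset /t/, coda /∅/ ok; σ2 onset /z/, coda /∅/ ok → permitted
[ke] — σ1 onset /k/, coda /∅/ ok → permitted
[jta] — σ1 onset /jt/ (2C), coda /∅/ ok → permitted
[njo] — σ1 onset /nj/ (2C), coda /∅/ ok → permitted
Permitted: [te.ze], [ke], [jta], [njo] → 4.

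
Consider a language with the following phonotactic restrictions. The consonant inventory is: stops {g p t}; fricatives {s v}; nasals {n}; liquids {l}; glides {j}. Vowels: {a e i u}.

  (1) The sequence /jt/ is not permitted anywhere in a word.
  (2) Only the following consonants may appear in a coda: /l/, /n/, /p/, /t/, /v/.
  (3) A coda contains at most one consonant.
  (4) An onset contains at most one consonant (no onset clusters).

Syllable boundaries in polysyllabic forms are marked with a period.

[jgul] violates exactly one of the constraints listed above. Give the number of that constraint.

4

[jgul]: syllable 1 onset /jg/ has 2 consonants (> 1).
This is a violation of constraint 4: "An onset contains at most one consonant (no onset clusters)."
The remaining constraints (1, 2, 3) are satisfied.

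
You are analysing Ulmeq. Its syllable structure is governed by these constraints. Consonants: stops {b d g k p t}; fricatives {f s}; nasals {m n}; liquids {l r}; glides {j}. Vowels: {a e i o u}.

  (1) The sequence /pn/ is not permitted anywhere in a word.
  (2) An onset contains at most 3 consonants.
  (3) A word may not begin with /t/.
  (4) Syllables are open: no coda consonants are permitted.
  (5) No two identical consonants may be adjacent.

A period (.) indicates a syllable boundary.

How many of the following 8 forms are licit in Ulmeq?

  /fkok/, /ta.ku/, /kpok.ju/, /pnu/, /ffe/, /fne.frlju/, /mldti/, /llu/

/fkok/ — violates constraint 4: syllable 1 coda /k/ has 1 consonant (> 0) → illicit
/ta.ku/ — violates constraint 3: word begins with /t/ → illicit
/kpok.ju/ — violates constraint 4: syllable 1 coda /k/ has 1 consonant (> 0) → illicit
/pnu/ — violates constraint 1: contains banned sequence /pn/ → illicit
/ffe/ — violates constraint 5: adjacent identical consonants /ff/ → illicit
/fne.frlju/ — violates constraint 2: syllable 2 onset /frlj/ has 4 consonants (> 3) → illicit
/mldti/ — violates constraint 2: syllable 1 onset /mldt/ has 4 consonants (> 3) → illicit
/llu/ — violates constraint 5: adjacent identical consonants /ll/ → illicit
No form is licit → 0.

0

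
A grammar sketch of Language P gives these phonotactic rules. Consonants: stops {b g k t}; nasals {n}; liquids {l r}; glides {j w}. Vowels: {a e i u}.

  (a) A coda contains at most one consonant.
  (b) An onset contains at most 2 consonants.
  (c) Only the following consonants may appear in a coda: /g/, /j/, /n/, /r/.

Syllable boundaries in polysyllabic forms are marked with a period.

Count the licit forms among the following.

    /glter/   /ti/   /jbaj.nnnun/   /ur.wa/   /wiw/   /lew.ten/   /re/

/glter/ — violates constraint (b): syllable 1 onset /glt/ has 3 consonants (> 2) → illicit
/ti/ — σ1 onset /t/, coda /∅/ ok → licit
/jbaj.nnnun/ — violates constraint (b): syllable 2 onset /nnn/ has 3 consonants (> 2) → illicit
/ur.wa/ — σ1 onset /∅/, coda /r/ ok; σ2 onset /w/, coda /∅/ ok → licit
/wiw/ — violates constraint (c): syllable 1 coda contains /w/, which is not a licensed coda consonant → illicit
/lew.ten/ — violates constraint (c): syllable 1 coda contains /w/, which is not a licensed coda consonant → illicit
/re/ — σ1 onset /r/, coda /∅/ ok → licit
Licit: /ti/, /ur.wa/, /re/ → 3.

3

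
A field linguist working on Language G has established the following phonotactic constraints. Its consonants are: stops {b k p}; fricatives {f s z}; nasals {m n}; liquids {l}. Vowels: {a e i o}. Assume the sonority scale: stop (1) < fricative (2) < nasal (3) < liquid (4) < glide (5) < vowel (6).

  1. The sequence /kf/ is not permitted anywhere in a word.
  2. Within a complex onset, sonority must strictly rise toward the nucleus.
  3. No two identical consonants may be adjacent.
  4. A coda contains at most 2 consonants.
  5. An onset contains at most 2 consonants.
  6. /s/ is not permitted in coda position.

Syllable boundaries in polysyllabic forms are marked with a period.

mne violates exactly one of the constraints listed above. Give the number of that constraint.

mne: syllable 1 onset /mn/: /m/ (nasal, 3) → /n/ (nasal, 3) does not rise.
This is a violation of constraint 2: "Within a complex onset, sonority must strictly rise toward the nucleus."
The remaining constraints (1, 3, 4, 5, 6) are satisfied.

2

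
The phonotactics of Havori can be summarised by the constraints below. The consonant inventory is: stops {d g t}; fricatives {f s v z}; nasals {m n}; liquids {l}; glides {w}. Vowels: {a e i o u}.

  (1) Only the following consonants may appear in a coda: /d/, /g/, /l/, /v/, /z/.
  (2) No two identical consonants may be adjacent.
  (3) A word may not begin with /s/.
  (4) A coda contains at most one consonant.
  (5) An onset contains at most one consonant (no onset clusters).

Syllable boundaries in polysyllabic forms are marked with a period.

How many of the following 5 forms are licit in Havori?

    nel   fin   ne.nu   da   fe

4

nel — σ1 onset /n/, coda /l/ ok → licit
fin — violates constraint 1: syllable 1 coda contains /n/, which is not a licensed coda consonant → illicit
ne.nu — σ1 onset /n/, coda /∅/ ok; σ2 onset /n/, coda /∅/ ok → licit
da — σ1 onset /d/, coda /∅/ ok → licit
fe — σ1 onset /f/, coda /∅/ ok → licit
Licit: nel, ne.nu, da, fe → 4.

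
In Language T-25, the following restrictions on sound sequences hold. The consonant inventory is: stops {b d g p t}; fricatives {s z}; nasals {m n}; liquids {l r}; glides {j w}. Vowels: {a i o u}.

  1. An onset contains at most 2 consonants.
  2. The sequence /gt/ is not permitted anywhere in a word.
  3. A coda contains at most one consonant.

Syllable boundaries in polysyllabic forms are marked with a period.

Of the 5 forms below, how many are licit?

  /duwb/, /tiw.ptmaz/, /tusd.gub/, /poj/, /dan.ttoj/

/duwb/ — violates constraint 3: syllable 1 coda /wb/ has 2 consonants (> 1) → illicit
/tiw.ptmaz/ — violates constraint 1: syllable 2 onset /ptm/ has 3 consonants (> 2) → illicit
/tusd.gub/ — violates constraint 3: syllable 1 coda /sd/ has 2 consonants (> 1) → illicit
/poj/ — σ1 onset /p/, coda /j/ ok → licit
/dan.ttoj/ — σ1 onset /d/, coda /n/ ok; σ2 onset /tt/ (2C), coda /j/ ok → licit
Licit: /poj/, /dan.ttoj/ → 2.

2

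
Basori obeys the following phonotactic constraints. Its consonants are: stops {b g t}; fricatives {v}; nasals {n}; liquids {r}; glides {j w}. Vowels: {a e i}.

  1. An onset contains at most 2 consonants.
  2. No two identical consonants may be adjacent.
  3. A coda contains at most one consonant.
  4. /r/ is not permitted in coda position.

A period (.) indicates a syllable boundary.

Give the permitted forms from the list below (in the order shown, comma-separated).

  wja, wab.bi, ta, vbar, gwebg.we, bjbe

wja — σ1 onset /wj/ (2C), coda /∅/ ok → permitted
wab.bi — violates constraint 2: adjacent identical consonants /bb/ → not permitted
ta — σ1 onset /t/, coda /∅/ ok → permitted
vbar — violates constraint 4: syllable 1 coda contains /r/ → not permitted
gwebg.we — violates constraint 3: syllable 1 coda /bg/ has 2 consonants (> 1) → not permitted
bjbe — violates constraint 1: syllable 1 onset /bjb/ has 3 consonants (> 2) → not permitted

wja, ta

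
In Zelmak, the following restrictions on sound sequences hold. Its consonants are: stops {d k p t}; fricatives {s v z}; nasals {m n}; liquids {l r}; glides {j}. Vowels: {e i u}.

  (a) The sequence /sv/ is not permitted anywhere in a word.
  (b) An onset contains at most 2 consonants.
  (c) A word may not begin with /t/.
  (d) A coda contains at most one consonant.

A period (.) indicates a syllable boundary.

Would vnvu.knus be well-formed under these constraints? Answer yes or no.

vnvu.knus — violates constraint (b): syllable 1 onset /vnv/ has 3 consonants (> 2) → ill-formed

no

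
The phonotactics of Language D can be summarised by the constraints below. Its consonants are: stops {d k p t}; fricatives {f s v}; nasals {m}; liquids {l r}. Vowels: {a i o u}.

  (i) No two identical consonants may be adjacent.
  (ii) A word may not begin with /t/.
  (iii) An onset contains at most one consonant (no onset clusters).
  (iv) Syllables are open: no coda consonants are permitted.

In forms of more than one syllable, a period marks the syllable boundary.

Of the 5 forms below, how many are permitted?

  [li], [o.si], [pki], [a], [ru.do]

[li] — σ1 onset /l/, coda /∅/ ok → permitted
[o.si] — σ1 onset /∅/, coda /∅/ ok; σ2 onset /s/, coda /∅/ ok → permitted
[pki] — violates constraint (iii): syllable 1 onset /pk/ has 2 consonants (> 1) → not permitted
[a] — σ1 onset /∅/, coda /∅/ ok → permitted
[ru.do] — σ1 onset /r/, coda /∅/ ok; σ2 onset /d/, coda /∅/ ok → permitted
Permitted: [li], [o.si], [a], [ru.do] → 4.

4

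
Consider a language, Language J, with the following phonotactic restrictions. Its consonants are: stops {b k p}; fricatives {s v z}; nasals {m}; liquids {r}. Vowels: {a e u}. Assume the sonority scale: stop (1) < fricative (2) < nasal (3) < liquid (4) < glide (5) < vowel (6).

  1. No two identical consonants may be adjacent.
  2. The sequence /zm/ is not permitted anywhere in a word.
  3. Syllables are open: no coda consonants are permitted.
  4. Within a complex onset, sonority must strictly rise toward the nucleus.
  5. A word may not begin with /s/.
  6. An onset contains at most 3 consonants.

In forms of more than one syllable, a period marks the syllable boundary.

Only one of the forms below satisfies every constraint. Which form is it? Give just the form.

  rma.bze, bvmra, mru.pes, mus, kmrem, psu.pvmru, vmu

vmu

rma.bze — violates constraint 4: syllable 1 onset /rm/: /r/ (liquid, 4) → /m/ (nasal, 3) does not rise → phonotactically illegal
bvmra — violates constraint 6: syllable 1 onset /bvmr/ has 4 consonants (> 3) → phonotactically illegal
mru.pes — violates constraint 3: syllable 2 coda /s/ has 1 consonant (> 0) → phonotactically illegal
mus — violates constraint 3: syllable 1 coda /s/ has 1 consonant (> 0) → phonotactically illegal
kmrem — violates constraint 3: syllable 1 coda /m/ has 1 consonant (> 0) → phonotactically illegal
psu.pvmru — violates constraint 6: syllable 2 onset /pvmr/ has 4 consonants (> 3) → phonotactically illegal
vmu — σ1 onset /vm/ (2→3 rises), coda /∅/ ok → phonotactically legal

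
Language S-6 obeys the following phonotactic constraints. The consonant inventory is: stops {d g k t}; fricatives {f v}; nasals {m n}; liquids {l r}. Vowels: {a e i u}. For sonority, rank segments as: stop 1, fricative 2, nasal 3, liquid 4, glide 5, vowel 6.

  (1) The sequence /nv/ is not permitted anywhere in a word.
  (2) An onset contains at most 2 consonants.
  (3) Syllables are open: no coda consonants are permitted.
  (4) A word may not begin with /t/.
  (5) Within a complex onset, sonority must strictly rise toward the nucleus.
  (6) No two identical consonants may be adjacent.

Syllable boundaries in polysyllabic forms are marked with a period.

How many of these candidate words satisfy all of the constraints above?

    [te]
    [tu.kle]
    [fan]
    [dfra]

[te] — violates constraint 4: word begins with /t/ → illicit
[tu.kle] — violates constraint 4: word begins with /t/ → illicit
[fan] — violates constraint 3: syllable 1 coda /n/ has 1 consonant (> 0) → illicit
[dfra] — violates constraint 2: syllable 1 onset /dfr/ has 3 consonants (> 2) → illicit
No form is licit → 0.

0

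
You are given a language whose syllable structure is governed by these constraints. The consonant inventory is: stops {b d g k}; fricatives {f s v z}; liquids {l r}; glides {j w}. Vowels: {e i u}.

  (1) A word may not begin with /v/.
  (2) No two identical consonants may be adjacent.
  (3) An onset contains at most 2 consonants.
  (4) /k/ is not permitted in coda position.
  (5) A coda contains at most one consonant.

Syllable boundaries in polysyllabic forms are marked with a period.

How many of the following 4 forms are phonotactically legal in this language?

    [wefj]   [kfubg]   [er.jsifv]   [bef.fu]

0

[wefj] — violates constraint 5: syllable 1 coda /fj/ has 2 consonants (> 1) → phonotactically illegal
[kfubg] — violates constraint 5: syllable 1 coda /bg/ has 2 consonants (> 1) → phonotactically illegal
[er.jsifv] — violates constraint 5: syllable 2 coda /fv/ has 2 consonants (> 1) → phonotactically illegal
[bef.fu] — violates constraint 2: adjacent identical consonants /ff/ → phonotactically illegal
No form is phonotactically legal → 0.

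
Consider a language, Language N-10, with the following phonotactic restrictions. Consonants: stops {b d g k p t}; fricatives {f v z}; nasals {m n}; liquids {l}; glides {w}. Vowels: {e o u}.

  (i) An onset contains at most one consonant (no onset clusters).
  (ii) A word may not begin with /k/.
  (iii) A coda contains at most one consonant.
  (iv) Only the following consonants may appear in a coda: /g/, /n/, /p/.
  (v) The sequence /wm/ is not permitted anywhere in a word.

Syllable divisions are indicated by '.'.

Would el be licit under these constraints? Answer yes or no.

el — violates constraint (iv): syllable 1 coda contains /l/, which is not a licensed coda consonant → illicit

no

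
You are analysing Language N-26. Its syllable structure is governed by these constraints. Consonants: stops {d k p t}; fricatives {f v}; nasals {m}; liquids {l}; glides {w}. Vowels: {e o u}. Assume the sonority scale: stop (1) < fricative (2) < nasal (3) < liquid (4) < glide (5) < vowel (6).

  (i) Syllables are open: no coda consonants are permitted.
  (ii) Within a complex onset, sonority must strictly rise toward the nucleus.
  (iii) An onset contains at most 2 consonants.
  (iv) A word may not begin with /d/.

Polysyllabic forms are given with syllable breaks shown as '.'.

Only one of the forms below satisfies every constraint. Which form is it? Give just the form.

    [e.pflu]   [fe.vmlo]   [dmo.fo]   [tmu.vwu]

[e.pflu] — violates constraint (iii): syllable 2 onset /pfl/ has 3 consonants (> 2) → illicit
[fe.vmlo] — violates constraint (iii): syllable 2 onset /vml/ has 3 consonants (> 2) → illicit
[dmo.fo] — violates constraint (iv): word begins with /d/ → illicit
[tmu.vwu] — σ1 onset /tm/ (1→3 rises), coda /∅/ ok; σ2 onset /vw/ (2→5 rises), coda /∅/ ok → licit

[tmu.vwu]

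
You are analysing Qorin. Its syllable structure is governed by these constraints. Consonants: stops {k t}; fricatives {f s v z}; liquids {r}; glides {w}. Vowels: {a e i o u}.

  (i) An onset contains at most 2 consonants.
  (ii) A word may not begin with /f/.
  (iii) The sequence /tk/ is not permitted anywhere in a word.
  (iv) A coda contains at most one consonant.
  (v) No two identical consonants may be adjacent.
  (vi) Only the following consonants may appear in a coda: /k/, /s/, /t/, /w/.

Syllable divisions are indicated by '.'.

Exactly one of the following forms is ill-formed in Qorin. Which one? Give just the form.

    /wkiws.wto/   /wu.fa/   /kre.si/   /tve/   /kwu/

/wkiws.wto/

/wkiws.wto/ — violates constraint (iv): syllable 1 coda /ws/ has 2 consonants (> 1) → ill-formed
/wu.fa/ — σ1 onset /w/, coda /∅/ ok; σ2 onset /f/, coda /∅/ ok → well-formed
/kre.si/ — σ1 onset /kr/ (2C), coda /∅/ ok; σ2 onset /s/, coda /∅/ ok → well-formed
/tve/ — σ1 onset /tv/ (2C), coda /∅/ ok → well-formed
/kwu/ — σ1 onset /kw/ (2C), coda /∅/ ok → well-formed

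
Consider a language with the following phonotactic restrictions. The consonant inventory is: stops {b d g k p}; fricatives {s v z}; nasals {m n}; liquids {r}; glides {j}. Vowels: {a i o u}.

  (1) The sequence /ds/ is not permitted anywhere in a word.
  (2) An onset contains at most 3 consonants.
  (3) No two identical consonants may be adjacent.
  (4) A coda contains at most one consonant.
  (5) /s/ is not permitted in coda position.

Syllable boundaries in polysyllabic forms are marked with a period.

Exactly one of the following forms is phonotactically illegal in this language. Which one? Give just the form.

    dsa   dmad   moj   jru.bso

dsa — violates constraint 1: contains banned sequence /ds/ → phonotactically illegal
dmad — σ1 onset /dm/ (2C), coda /d/ ok → phonotactically legal
moj — σ1 onset /m/, coda /j/ ok → phonotactically legal
jru.bso — σ1 onset /jr/ (2C), coda /∅/ ok; σ2 onset /bs/ (2C), coda /∅/ ok → phonotactically legal

dsa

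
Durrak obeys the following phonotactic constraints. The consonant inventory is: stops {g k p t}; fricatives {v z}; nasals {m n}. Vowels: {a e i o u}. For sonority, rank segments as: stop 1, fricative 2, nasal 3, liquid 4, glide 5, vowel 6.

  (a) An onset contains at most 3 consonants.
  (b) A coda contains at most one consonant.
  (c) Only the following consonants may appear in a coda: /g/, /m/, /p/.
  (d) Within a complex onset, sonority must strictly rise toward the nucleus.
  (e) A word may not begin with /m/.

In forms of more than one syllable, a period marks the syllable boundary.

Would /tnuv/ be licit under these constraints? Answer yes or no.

no

/tnuv/ — violates constraint (c): syllable 1 coda contains /v/, which is not a licensed coda consonant → illicit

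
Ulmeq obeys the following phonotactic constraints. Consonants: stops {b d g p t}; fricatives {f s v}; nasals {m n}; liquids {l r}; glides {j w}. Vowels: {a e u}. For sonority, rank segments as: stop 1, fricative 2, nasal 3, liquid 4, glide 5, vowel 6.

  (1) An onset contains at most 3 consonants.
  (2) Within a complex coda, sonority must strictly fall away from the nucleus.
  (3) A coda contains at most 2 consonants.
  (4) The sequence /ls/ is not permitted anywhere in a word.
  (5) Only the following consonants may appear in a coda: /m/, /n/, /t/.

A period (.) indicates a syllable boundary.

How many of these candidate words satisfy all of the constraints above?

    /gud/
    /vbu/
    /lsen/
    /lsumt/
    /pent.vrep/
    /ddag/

1

/gud/ — violates constraint 5: syllable 1 coda contains /d/, which is not a licensed coda consonant → ill-formed
/vbu/ — σ1 onset /vb/ (2C), coda /∅/ ok → well-formed
/lsen/ — violates constraint 4: contains banned sequence /ls/ → ill-formed
/lsumt/ — violates constraint 4: contains banned sequence /ls/ → ill-formed
/pent.vrep/ — violates constraint 5: syllable 2 coda contains /p/, which is not a licensed coda consonant → ill-formed
/ddag/ — violates constraint 5: syllable 1 coda contains /g/, which is not a licensed coda consonant → ill-formed
Well-formed: /vbu/ → 1.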